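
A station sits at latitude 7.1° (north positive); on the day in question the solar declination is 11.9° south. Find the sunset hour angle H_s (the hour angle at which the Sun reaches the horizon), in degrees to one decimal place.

The sunset hour angle satisfies cos H_s = −tan φ tan δ = 0.0262, giving H_s = 88.50°.

88.5°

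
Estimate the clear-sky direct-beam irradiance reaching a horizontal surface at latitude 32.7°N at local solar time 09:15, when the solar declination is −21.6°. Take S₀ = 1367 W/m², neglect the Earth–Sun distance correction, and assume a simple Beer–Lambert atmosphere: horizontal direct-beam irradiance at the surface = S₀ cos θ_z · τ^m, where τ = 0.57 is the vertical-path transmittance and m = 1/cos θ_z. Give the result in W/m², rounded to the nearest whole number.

126 W/m²

Hour angle H = 15° × (9.25 − 12) = -41.25°.
With φ = 32.7°, δ = -21.6°, H = -41.25°: sin φ sin δ = -0.1989, cos φ cos δ cos H = 0.5883, so cos θ_z = 0.3894.
Air mass m = 1/cos θ_z = 1/0.3894 = 2.568; τ^m = 0.57^2.568 = 0.2361.
Surface direct beam = 1367 × 0.3894 × 0.2361 = 125.68 W/m².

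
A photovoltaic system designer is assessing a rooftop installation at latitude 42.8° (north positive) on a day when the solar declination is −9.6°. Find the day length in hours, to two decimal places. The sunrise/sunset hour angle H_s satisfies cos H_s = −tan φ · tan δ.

10.80 hours

cos H_s = −tan(42.8°) · tan(-9.6°) = 0.1566, so H_s = arccos(0.1566) = 80.99°.
Day length = 2 H_s / 15° h⁻¹ = 161.98° / 15 = 10.799 h.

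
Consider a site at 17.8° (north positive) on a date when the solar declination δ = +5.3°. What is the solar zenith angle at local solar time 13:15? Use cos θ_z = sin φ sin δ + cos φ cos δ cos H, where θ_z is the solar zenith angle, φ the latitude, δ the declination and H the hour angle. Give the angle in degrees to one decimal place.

Hour angle H = 15° × (13.25 − 12) = 18.75°.
With φ = 17.8°, δ = 5.3°, H = 18.75°: sin φ sin δ = 0.0282, cos φ cos δ cos H = 0.8977, so cos θ_z = 0.9259.
θ_z = arccos(0.9259) = 22.20°.

22.2°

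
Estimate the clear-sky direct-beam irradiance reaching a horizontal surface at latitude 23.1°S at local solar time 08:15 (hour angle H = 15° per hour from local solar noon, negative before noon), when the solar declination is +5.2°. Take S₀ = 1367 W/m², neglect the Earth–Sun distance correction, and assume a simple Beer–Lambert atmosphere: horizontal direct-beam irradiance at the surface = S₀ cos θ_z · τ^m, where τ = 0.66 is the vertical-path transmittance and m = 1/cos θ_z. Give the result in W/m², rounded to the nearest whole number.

Hour angle H = 15° × (8.25 − 12) = -56.25°.
With φ = -23.1°, δ = 5.2°, H = -56.25°: sin φ sin δ = -0.0356, cos φ cos δ cos H = 0.5089, so cos θ_z = 0.4733.
Air mass m = 1/cos θ_z = 1/0.4733 = 2.113; τ^m = 0.66^2.113 = 0.4156.
Surface direct beam = 1367 × 0.4733 × 0.4156 = 268.89 W/m².

269 W/m²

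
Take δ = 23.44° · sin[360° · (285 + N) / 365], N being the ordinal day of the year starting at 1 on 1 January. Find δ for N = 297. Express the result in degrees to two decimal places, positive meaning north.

-13.12°

360 × (285 + 297) / 365 = 574.027°; sin(574.027°) = -0.5596.
δ = 23.44 × -0.5596 = -13.117° ≈ -13.12°.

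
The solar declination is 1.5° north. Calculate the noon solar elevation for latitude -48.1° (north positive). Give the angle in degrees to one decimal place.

40.4°

At local solar noon the hour angle is zero, so the elevation is 90° − |φ − δ| = 90° − |-48.1° − (1.5°)| = 90° − 49.6° = 40.4°.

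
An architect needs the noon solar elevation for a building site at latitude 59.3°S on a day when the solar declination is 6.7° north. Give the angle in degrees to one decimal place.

At local solar noon the hour angle is zero, so the elevation is 90° − |φ − δ| = 90° − |-59.3° − (6.7°)| = 90° − 66.0° = 24.0°.

24.0°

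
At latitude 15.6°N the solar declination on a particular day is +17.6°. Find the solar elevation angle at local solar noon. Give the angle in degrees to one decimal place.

At local solar noon the hour angle is zero, so the elevation is 90° − |φ − δ| = 90° − |15.6° − (17.6°)| = 90° − 2.0° = 88.0°.

88.0°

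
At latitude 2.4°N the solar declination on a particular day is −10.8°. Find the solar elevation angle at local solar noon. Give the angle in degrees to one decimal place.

76.8°

At local solar noon the hour angle is zero, so the elevation is 90° − |φ − δ| = 90° − |2.4° − (-10.8°)| = 90° − 13.2° = 76.8°.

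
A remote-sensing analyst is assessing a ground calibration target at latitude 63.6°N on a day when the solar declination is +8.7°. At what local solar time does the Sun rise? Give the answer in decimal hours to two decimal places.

4.80 h

cos H_s = −tan(63.6°) · tan(8.7°) = -0.3083, so H_s = arccos(-0.3083) = 107.96°.
Sunrise is at 12 − H_s/15 = 12 − 7.197 = 4.803 h local solar time.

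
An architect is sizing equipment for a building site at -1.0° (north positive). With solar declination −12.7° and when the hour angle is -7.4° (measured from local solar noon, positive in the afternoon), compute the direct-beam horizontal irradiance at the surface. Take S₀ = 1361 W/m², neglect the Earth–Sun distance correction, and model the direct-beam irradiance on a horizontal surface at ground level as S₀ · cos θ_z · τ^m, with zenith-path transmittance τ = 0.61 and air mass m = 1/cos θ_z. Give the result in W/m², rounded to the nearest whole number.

794 W/m²

With φ = -1.0°, δ = -12.7°, H = -7.40°: sin φ sin δ = 0.0038, cos φ cos δ cos H = 0.9673, so cos θ_z = 0.9711.
Air mass m = 1/cos θ_z = 1/0.9711 = 1.030; τ^m = 0.61^1.030 = 0.6010.
Surface direct beam = 1361 × 0.9711 × 0.6010 = 794.32 W/m².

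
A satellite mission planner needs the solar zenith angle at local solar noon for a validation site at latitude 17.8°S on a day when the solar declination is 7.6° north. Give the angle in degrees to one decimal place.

25.4°

At local solar noon the hour angle is zero, so the zenith angle is |φ − δ| = |-17.8° − (7.6°)| = 25.4°.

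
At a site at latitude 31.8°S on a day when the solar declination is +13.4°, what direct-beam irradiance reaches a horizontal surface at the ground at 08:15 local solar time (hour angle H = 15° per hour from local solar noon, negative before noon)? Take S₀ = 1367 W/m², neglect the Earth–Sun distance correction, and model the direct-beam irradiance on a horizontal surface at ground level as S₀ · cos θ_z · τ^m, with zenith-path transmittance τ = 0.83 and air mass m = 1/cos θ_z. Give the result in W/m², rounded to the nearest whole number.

265 W/m²

Hour angle H = 15° × (8.25 − 12) = -56.25°.
cos θ_z = sin φ sin δ + cos φ cos δ cos H = (-0.5270)(0.2317) + (0.8499)(0.9728)(0.5556) = 0.3373.
Air mass m = 1/cos θ_z = 1/0.3373 = 2.965; τ^m = 0.83^2.965 = 0.5755.
Surface direct beam = 1367 × 0.3373 × 0.5755 = 265.36 W/m².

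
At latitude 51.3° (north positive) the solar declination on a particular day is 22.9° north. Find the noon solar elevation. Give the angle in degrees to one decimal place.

61.6°

At local solar noon the hour angle is zero, so the elevation is 90° − |φ − δ| = 90° − |51.3° − (22.9°)| = 90° − 28.4° = 61.6°.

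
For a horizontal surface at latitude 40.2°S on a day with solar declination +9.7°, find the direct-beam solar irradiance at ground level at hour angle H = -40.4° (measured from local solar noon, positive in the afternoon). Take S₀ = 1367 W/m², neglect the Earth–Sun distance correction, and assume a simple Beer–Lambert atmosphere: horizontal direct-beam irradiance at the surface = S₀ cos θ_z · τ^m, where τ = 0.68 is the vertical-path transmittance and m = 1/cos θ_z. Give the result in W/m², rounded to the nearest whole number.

277 W/m²

With φ = -40.2°, δ = 9.7°, H = -40.40°: sin φ sin δ = -0.1088, cos φ cos δ cos H = 0.5733, so cos θ_z = 0.4645.
Air mass m = 1/cos θ_z = 1/0.4645 = 2.153; τ^m = 0.68^2.153 = 0.4359.
Surface direct beam = 1367 × 0.4645 × 0.4359 = 276.78 W/m².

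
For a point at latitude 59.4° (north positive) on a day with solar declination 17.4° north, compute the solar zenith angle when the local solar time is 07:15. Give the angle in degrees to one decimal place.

65.6°

Hour angle H = 15° × (7.25 − 12) = -71.25°.
cos θ_z = sin φ sin δ + cos φ cos δ cos H = (0.8607)(0.2990) + (0.5090)(0.9542)(0.3214) = 0.4134.
θ_z = arccos(0.4134) = 65.58°.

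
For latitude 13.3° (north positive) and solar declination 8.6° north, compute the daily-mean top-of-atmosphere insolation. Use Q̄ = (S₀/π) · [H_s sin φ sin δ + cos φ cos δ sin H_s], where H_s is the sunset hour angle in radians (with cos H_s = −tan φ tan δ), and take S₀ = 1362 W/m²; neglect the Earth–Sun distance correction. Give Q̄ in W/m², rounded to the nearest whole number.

−tan φ tan δ = −(0.2364)(0.1512) = -0.0357; H_s = arccos(-0.0357) = 92.05°. In radians, H_s = 1.6066.
H_s sin φ sin δ = 1.6066 × 0.2300 × 0.1495 = 0.0552.
cos φ cos δ sin H_s = 0.9732 × 0.9888 × 0.9994 = 0.9617.
Q̄ = (1362/π) × (0.0552 + 0.9617) = 433.54 × 1.0169 = 440.87 W/m².

441 W/m²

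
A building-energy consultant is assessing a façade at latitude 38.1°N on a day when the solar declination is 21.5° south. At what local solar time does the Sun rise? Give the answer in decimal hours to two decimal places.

7.20 h

−tan φ tan δ = −(0.7841)(-0.3939) = 0.3089; H_s = arccos(0.3089) = 72.01°.
Sunrise is at 12 − H_s/15 = 12 − 4.801 = 7.199 h local solar time.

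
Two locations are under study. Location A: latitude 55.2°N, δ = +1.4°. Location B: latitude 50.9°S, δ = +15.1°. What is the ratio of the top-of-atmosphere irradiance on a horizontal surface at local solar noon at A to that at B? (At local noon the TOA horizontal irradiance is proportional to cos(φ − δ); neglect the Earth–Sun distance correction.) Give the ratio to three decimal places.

A: cos θ_z = cos(55.2° − (1.4°)) = 0.5906.
B: cos θ_z = cos(-50.9° − (15.1°)) = 0.4067.
Ratio A/B = 0.5906 / 0.4067 = 1.4522.

1.452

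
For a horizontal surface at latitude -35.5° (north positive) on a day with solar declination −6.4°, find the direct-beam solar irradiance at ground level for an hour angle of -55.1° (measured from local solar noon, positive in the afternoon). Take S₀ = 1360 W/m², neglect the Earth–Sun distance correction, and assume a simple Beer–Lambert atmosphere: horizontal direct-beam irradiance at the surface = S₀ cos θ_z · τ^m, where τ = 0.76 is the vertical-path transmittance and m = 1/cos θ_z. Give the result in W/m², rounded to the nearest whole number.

cos θ_z = sin φ sin δ + cos φ cos δ cos H = (-0.5807)(-0.1115) + (0.8141)(0.9938)(0.5721) = 0.5276.
Air mass m = 1/cos θ_z = 1/0.5276 = 1.895; τ^m = 0.76^1.895 = 0.5945.
Surface direct beam = 1360 × 0.5276 × 0.5945 = 426.58 W/m².

427 W/m²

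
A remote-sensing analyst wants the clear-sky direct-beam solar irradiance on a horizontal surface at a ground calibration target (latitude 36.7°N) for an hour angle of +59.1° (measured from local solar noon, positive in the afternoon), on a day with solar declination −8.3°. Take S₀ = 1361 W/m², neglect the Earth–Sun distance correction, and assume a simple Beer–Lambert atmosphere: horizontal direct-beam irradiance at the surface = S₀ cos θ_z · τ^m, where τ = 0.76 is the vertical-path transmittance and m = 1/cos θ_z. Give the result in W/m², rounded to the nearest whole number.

With φ = 36.7°, δ = -8.3°, H = 59.10°: sin φ sin δ = -0.0863, cos φ cos δ cos H = 0.4074, so cos θ_z = 0.3211.
Air mass m = 1/cos θ_z = 1/0.3211 = 3.114; τ^m = 0.76^3.114 = 0.4255.
Surface direct beam = 1361 × 0.3211 × 0.4255 = 185.95 W/m².

186 W/m²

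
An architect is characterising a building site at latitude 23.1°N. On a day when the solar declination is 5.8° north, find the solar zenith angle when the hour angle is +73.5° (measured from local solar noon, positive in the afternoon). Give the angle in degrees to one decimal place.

cos θ_z = sin φ sin δ + cos φ cos δ cos H = (0.3923)(0.1011) + (0.9198)(0.9949)(0.2840) = 0.2996.
θ_z = arccos(0.2996) = 72.57°.

72.6°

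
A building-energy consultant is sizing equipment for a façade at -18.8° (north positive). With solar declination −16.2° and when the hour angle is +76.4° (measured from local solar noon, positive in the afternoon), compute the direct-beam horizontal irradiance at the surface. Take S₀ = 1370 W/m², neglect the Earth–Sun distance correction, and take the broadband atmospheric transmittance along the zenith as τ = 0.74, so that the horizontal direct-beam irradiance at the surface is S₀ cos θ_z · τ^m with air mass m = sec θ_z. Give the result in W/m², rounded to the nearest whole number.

cos θ_z = sin(-18.8°) sin(-16.2°) + cos(-18.8°) cos(-16.2°) cos(76.40°) = 0.0899 + 0.2138 = 0.3037.
Air mass m = 1/cos θ_z = 1/0.3037 = 3.293; τ^m = 0.74^3.293 = 0.3710.
Surface direct beam = 1370 × 0.3037 × 0.3710 = 154.36 W/m².

154 W/m²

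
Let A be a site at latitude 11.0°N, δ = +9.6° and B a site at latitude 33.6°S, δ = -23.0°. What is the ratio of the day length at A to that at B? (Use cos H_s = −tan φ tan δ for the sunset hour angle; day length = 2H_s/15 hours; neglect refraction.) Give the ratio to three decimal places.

0.864

A: H_s = arccos(−tan 11.0° · tan 9.6°) = 91.88°, so 2H_s/15 = 12.2507 h.
B: H_s = arccos(−tan -33.6° · tan -23.0°) = 106.38°, so 2H_s/15 = 14.1840 h.
Ratio A/B = 12.2507 / 14.1840 = 0.8637.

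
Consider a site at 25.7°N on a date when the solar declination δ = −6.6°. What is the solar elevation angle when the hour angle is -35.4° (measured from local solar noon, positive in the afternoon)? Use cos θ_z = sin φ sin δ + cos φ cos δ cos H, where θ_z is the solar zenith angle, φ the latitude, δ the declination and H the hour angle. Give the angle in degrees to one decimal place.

42.8°

cos θ_z = sin(25.7°) sin(-6.6°) + cos(25.7°) cos(-6.6°) cos(-35.40°) = -0.0498 + 0.7296 = 0.6798.
θ_z = arccos(0.6798) = 47.17°, so the elevation is 90° − 47.17° = 42.83°.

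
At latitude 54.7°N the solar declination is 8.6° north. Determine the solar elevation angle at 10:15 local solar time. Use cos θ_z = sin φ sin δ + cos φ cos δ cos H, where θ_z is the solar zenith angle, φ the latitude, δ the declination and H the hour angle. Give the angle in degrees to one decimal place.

39.4°

Hour angle H = 15° × (10.25 − 12) = -26.25°.
With φ = 54.7°, δ = 8.6°, H = -26.25°: sin φ sin δ = 0.1220, cos φ cos δ cos H = 0.5124, so cos θ_z = 0.6344.
θ_z = arccos(0.6344) = 50.62°, so the elevation is 90° − 50.62° = 39.38°.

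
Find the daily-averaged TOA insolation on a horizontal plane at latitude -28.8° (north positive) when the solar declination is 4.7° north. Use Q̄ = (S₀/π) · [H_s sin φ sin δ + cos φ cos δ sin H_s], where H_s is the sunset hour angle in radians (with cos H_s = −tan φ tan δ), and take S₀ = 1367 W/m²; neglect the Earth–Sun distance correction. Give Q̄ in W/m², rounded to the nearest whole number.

353 W/m²

The sunset hour angle satisfies cos H_s = −tan φ tan δ = 0.0452, giving H_s = 87.41°. In radians, H_s = 1.5256.
H_s sin φ sin δ = 1.5256 × -0.4818 × 0.0819 = -0.0602.
cos φ cos δ sin H_s = 0.8763 × 0.9966 × 0.9990 = 0.8724.
Q̄ = (1367/π) × (-0.0602 + 0.8724) = 435.13 × 0.8122 = 353.41 W/m².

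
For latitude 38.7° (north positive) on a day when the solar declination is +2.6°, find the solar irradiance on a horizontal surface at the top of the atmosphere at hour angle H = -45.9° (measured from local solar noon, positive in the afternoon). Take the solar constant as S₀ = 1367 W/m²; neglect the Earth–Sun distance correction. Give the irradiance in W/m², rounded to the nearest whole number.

cos θ_z = sin φ sin δ + cos φ cos δ cos H = (0.6252)(0.0454) + (0.7804)(0.9990)(0.6959) = 0.5709.
Top-of-atmosphere irradiance = S₀ cos θ_z = 1367 × 0.5709 = 780.42 W/m².

780 W/m²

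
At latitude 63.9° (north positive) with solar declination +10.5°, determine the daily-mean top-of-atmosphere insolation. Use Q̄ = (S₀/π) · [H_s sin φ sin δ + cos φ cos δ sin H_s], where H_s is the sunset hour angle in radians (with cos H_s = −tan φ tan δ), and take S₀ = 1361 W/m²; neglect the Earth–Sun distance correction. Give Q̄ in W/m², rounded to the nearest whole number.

−tan φ tan δ = −(2.0413)(0.1853) = -0.3783; H_s = arccos(-0.3783) = 112.23°. In radians, H_s = 1.9588.
H_s sin φ sin δ = 1.9588 × 0.8980 × 0.1822 = 0.3205.
cos φ cos δ sin H_s = 0.4399 × 0.9833 × 0.9257 = 0.4004.
Q̄ = (1361/π) × (0.3205 + 0.4004) = 433.22 × 0.7209 = 312.31 W/m².

312 W/m²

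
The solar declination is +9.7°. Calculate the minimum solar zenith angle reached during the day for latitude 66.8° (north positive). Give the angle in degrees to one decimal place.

57.1°

At local solar noon the hour angle is zero, so the zenith angle is |φ − δ| = |66.8° − (9.7°)| = 57.1°.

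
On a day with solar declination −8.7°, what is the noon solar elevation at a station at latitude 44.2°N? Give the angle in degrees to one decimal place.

At local solar noon the hour angle is zero, so the elevation is 90° − |φ − δ| = 90° − |44.2° − (-8.7°)| = 90° − 52.9° = 37.1°.

37.1°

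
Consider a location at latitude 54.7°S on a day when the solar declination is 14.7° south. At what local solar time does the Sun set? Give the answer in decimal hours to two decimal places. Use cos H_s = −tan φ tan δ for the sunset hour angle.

19.45 h

cos H_s = −tan(-54.7°) · tan(-14.7°) = -0.3705, so H_s = arccos(-0.3705) = 111.75°.
Sunset is at 12 + H_s/15 = 12 + 7.450 = 19.450 h local solar time.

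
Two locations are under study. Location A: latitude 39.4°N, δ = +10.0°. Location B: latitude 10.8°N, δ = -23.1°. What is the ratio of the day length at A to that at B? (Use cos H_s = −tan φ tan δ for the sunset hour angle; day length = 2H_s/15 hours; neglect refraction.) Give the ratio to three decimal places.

1.152

A: H_s = arccos(−tan 39.4° · tan 10.0°) = 98.33°, so 2H_s/15 = 13.1107 h.
B: H_s = arccos(−tan 10.8° · tan -23.1°) = 85.33°, so 2H_s/15 = 11.3773 h.
Ratio A/B = 13.1107 / 11.3773 = 1.1524.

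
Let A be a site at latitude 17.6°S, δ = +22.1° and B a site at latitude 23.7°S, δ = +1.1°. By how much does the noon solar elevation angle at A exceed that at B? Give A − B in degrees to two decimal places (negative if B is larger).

A: 90° − |-17.6 − (22.1)| = 50.30°.
B: 90° − |-23.7 − (1.1)| = 65.20°.
A − B = 50.30 − 65.20 = -14.90°.

-14.90°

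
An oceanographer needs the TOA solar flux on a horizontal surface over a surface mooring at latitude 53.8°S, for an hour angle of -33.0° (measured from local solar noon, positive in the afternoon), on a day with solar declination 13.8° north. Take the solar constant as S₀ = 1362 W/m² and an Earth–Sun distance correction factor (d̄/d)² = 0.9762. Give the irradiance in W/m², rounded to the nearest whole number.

cos θ_z = sin(-53.8°) sin(13.8°) + cos(-53.8°) cos(13.8°) cos(-33.00°) = -0.1925 + 0.4810 = 0.2885.
Top-of-atmosphere irradiance = S₀ (d̄/d)² cos θ_z = 1362 × 0.9762 × 0.2885 = 383.59 W/m².

384 W/m²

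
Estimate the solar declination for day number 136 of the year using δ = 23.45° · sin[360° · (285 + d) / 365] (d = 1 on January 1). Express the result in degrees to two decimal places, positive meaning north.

360 × (285 + 136) / 365 = 415.233°; sin(415.233°) = 0.8215.
δ = 23.45 × 0.8215 = 19.264° ≈ +19.26°.

+19.26°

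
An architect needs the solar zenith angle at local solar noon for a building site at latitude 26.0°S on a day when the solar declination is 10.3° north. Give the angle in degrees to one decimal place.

At local solar noon the hour angle is zero, so the zenith angle is |φ − δ| = |-26.0° − (10.3°)| = 36.3°.

36.3°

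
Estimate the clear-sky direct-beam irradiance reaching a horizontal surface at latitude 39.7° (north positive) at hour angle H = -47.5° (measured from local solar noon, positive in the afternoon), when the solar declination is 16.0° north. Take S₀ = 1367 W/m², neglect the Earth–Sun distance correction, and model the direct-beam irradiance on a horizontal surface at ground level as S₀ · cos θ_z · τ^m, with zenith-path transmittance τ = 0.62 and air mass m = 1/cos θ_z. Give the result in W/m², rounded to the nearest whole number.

455 W/m²

With φ = 39.7°, δ = 16.0°, H = -47.50°: sin φ sin δ = 0.1761, cos φ cos δ cos H = 0.4997, so cos θ_z = 0.6758.
Air mass m = 1/cos θ_z = 1/0.6758 = 1.480; τ^m = 0.62^1.480 = 0.4929.
Surface direct beam = 1367 × 0.6758 × 0.4929 = 455.35 W/m².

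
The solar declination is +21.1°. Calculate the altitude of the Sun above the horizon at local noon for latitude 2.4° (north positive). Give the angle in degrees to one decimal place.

At local solar noon the hour angle is zero, so the elevation is 90° − |φ − δ| = 90° − |2.4° − (21.1°)| = 90° − 18.7° = 71.3°.

71.3°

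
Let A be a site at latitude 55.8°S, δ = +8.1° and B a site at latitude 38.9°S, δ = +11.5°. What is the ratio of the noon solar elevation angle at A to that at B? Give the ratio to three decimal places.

A: 90° − |-55.8 − (8.1)| = 26.10°.
B: 90° − |-38.9 − (11.5)| = 39.60°.
Ratio A/B = 26.1000 / 39.6000 = 0.6591.

0.659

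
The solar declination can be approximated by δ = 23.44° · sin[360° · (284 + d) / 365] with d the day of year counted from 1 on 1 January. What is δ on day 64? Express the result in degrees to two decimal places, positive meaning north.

-6.76°

360 × (284 + 64) / 365 = 343.233°; sin(343.233°) = -0.2885.
δ = 23.44 × -0.2885 = -6.762° ≈ -6.76°.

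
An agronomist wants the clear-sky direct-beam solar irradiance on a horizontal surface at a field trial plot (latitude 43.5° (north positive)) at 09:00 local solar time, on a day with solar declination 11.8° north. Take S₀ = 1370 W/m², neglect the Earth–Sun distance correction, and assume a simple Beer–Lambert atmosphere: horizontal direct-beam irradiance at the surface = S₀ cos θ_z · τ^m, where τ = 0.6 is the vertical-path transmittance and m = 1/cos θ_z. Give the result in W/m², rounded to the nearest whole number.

Hour angle H = 15° × (9 − 12) = -45.00°.
cos θ_z = sin(43.5°) sin(11.8°) + cos(43.5°) cos(11.8°) cos(-45.00°) = 0.1408 + 0.5021 = 0.6429.
Air mass m = 1/cos θ_z = 1/0.6429 = 1.555; τ^m = 0.6^1.555 = 0.4519.
Surface direct beam = 1370 × 0.6429 × 0.4519 = 398.02 W/m².

398 W/m²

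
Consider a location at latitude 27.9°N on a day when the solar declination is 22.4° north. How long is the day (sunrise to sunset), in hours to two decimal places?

13.68 hours

The sunset hour angle satisfies cos H_s = −tan φ tan δ = -0.2182, giving H_s = 102.60°.
Day length = 2 H_s / 15° h⁻¹ = 205.20° / 15 = 13.680 h.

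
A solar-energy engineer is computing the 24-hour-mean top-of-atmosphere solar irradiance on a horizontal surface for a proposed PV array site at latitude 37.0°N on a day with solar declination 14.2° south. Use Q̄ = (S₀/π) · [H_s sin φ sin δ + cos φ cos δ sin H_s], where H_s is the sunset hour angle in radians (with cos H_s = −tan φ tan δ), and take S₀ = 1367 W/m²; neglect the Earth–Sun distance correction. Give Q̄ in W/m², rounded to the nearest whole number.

242 W/m²

The sunset hour angle satisfies cos H_s = −tan φ tan δ = 0.1907, giving H_s = 79.01°. In radians, H_s = 1.3790.
H_s sin φ sin δ = 1.3790 × 0.6018 × -0.2453 = -0.2036.
cos φ cos δ sin H_s = 0.7986 × 0.9694 × 0.9817 = 0.7600.
Q̄ = (1367/π) × (-0.2036 + 0.7600) = 435.13 × 0.5564 = 242.11 W/m².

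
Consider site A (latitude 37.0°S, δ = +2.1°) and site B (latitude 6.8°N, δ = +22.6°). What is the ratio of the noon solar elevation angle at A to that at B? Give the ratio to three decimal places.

A: 90° − |-37.0 − (2.1)| = 50.90°.
B: 90° − |6.8 − (22.6)| = 74.20°.
Ratio A/B = 50.9000 / 74.2000 = 0.6860.

0.686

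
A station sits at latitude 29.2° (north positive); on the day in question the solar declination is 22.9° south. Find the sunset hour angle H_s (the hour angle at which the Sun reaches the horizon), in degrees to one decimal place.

cos H_s = −tan(29.2°) · tan(-22.9°) = 0.2361, so H_s = arccos(0.2361) = 76.34°.

76.3°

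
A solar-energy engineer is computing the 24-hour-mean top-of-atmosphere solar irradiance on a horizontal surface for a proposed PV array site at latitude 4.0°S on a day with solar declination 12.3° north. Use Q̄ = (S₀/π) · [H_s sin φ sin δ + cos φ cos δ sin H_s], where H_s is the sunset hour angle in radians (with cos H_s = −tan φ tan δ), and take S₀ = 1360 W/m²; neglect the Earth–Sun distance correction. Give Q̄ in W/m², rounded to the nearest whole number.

412 W/m²

cos H_s = −tan(-4.0°) · tan(12.3°) = 0.0152, so H_s = arccos(0.0152) = 89.13°. In radians, H_s = 1.5556.
H_s sin φ sin δ = 1.5556 × -0.0698 × 0.2130 = -0.0231.
cos φ cos δ sin H_s = 0.9976 × 0.9770 × 0.9999 = 0.9746.
Q̄ = (1360/π) × (-0.0231 + 0.9746) = 432.90 × 0.9515 = 411.90 W/m².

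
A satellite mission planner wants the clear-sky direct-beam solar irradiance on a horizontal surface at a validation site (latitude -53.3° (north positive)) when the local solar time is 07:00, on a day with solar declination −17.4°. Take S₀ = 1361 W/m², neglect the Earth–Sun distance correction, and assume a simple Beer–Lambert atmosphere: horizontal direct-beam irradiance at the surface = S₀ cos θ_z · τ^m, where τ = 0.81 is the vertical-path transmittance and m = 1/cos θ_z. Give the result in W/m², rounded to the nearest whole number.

306 W/m²

Hour angle H = 15° × (7 − 12) = -75.00°.
With φ = -53.3°, δ = -17.4°, H = -75.00°: sin φ sin δ = 0.2398, cos φ cos δ cos H = 0.1476, so cos θ_z = 0.3874.
Air mass m = 1/cos θ_z = 1/0.3874 = 2.581; τ^m = 0.81^2.581 = 0.5805.
Surface direct beam = 1361 × 0.3874 × 0.5805 = 306.07 W/m².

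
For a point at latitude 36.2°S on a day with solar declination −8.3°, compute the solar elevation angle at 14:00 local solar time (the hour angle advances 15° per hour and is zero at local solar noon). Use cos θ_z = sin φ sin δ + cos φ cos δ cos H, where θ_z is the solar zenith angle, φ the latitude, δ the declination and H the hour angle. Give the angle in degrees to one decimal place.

Hour angle H = 15° × (14 − 12) = 30.00°.
cos θ_z = sin(-36.2°) sin(-8.3°) + cos(-36.2°) cos(-8.3°) cos(30.00°) = 0.0853 + 0.6915 = 0.7768.
θ_z = arccos(0.7768) = 39.03°, so the elevation is 90° − 39.03° = 50.97°.

51.0°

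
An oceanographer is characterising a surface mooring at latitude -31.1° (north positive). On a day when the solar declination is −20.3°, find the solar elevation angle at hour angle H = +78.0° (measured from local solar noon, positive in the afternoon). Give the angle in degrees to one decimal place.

cos θ_z = sin(-31.1°) sin(-20.3°) + cos(-31.1°) cos(-20.3°) cos(78.00°) = 0.1792 + 0.1670 = 0.3462.
θ_z = arccos(0.3462) = 69.74°, so the elevation is 90° − 69.74° = 20.26°.

20.3°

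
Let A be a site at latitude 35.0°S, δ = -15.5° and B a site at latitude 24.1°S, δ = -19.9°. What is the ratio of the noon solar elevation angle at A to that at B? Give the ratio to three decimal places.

A: 90° − |-35.0 − (-15.5)| = 70.50°.
B: 90° − |-24.1 − (-19.9)| = 85.80°.
Ratio A/B = 70.5000 / 85.8000 = 0.8217.

0.822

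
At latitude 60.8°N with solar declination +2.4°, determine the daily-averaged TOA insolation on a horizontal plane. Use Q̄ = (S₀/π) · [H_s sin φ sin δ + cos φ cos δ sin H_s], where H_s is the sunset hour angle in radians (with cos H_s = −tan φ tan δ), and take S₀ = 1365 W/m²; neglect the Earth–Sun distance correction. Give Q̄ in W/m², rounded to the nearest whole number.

237 W/m²

cos H_s = −tan(60.8°) · tan(2.4°) = -0.0750, so H_s = arccos(-0.0750) = 94.30°. In radians, H_s = 1.6458.
H_s sin φ sin δ = 1.6458 × 0.8729 × 0.0419 = 0.0602.
cos φ cos δ sin H_s = 0.4879 × 0.9991 × 0.9972 = 0.4861.
Q̄ = (1365/π) × (0.0602 + 0.4861) = 434.49 × 0.5463 = 237.36 W/m².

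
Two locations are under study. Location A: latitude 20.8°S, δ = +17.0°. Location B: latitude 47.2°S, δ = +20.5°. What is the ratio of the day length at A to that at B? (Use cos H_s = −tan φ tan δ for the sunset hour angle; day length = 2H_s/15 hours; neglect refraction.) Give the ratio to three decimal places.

A: H_s = arccos(−tan -20.8° · tan 17.0°) = 83.33°, so 2H_s/15 = 11.1107 h.
B: H_s = arccos(−tan -47.2° · tan 20.5°) = 66.19°, so 2H_s/15 = 8.8253 h.
Ratio A/B = 11.1107 / 8.8253 = 1.2590.

1.259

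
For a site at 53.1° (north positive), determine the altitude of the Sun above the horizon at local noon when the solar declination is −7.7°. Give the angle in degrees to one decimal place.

At local solar noon the hour angle is zero, so the elevation is 90° − |φ − δ| = 90° − |53.1° − (-7.7°)| = 90° − 60.8° = 29.2°.

29.2°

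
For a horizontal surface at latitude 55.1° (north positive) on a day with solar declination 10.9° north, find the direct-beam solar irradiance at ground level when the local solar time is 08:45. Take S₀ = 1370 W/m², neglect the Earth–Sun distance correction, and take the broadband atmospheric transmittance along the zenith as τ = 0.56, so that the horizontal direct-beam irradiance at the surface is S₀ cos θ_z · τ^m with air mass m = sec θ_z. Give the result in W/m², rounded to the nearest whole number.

239 W/m²

Hour angle H = 15° × (8.75 − 12) = -48.75°.
cos θ_z = sin φ sin δ + cos φ cos δ cos H = (0.8202)(0.1891) + (0.5721)(0.9820)(0.6593) = 0.5255.
Air mass m = 1/cos θ_z = 1/0.5255 = 1.903; τ^m = 0.56^1.903 = 0.3317.
Surface direct beam = 1370 × 0.5255 × 0.3317 = 238.80 W/m².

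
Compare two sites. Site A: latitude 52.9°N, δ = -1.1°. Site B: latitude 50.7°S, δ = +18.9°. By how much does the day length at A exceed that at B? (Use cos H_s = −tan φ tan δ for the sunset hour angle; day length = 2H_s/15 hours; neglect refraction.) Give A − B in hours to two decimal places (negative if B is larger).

+3.10 h

A: H_s = arccos(−tan 52.9° · tan -1.1°) = 88.55°, so 2H_s/15 = 11.8067 h.
B: H_s = arccos(−tan -50.7° · tan 18.9°) = 65.27°, so 2H_s/15 = 8.7027 h.
A − B = 11.8067 − 8.7027 = 3.1040 h.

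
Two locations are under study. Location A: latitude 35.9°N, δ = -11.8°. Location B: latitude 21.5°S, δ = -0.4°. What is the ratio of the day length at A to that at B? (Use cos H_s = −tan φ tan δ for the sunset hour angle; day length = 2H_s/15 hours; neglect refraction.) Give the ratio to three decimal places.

A: H_s = arccos(−tan 35.9° · tan -11.8°) = 81.30°, so 2H_s/15 = 10.8400 h.
B: H_s = arccos(−tan -21.5° · tan -0.4°) = 90.16°, so 2H_s/15 = 12.0213 h.
Ratio A/B = 10.8400 / 12.0213 = 0.9017.

0.902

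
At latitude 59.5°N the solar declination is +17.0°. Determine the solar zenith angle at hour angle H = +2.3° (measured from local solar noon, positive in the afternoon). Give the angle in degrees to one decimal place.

42.5°

With φ = 59.5°, δ = 17.0°, H = 2.30°: sin φ sin δ = 0.2519, cos φ cos δ cos H = 0.4850, so cos θ_z = 0.7369.
θ_z = arccos(0.7369) = 42.53°.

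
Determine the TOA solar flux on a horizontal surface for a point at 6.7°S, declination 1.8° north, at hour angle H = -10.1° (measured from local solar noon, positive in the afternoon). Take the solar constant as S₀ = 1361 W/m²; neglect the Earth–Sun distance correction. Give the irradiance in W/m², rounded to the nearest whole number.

cos θ_z = sin φ sin δ + cos φ cos δ cos H = (-0.1167)(0.0314) + (0.9932)(0.9995)(0.9845) = 0.9737.
Top-of-atmosphere irradiance = S₀ cos θ_z = 1361 × 0.9737 = 1325.21 W/m².

1325 W/m²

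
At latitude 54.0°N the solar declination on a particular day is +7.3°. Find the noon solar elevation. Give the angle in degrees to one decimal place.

43.3°

At local solar noon the hour angle is zero, so the elevation is 90° − |φ − δ| = 90° − |54.0° − (7.3°)| = 90° − 46.7° = 43.3°.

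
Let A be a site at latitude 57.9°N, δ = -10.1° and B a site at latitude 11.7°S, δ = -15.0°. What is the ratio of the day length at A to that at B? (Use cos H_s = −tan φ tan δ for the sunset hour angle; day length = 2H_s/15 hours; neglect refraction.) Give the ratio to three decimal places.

0.789

A: H_s = arccos(−tan 57.9° · tan -10.1°) = 73.50°, so 2H_s/15 = 9.8000 h.
B: H_s = arccos(−tan -11.7° · tan -15.0°) = 93.18°, so 2H_s/15 = 12.4240 h.
Ratio A/B = 9.8000 / 12.4240 = 0.7888.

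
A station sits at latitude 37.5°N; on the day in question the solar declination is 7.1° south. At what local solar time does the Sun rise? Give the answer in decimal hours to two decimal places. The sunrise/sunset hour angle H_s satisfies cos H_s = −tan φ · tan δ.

6.37 h

The sunset hour angle satisfies cos H_s = −tan φ tan δ = 0.0956, giving H_s = 84.51°.
Sunrise is at 12 − H_s/15 = 12 − 5.634 = 6.366 h local solar time.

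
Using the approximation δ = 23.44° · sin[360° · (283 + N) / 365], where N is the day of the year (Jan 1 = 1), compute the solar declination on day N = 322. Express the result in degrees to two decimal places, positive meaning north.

-19.59°

360 × (283 + 322) / 365 = 596.712°; sin(596.712°) = -0.8359.
δ = 23.44 × -0.8359 = -19.593° ≈ -19.59°.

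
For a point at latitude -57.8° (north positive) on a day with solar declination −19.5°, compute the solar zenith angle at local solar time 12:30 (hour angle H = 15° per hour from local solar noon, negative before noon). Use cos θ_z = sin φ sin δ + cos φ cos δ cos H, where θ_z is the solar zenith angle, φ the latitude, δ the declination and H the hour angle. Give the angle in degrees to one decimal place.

Hour angle H = 15° × (12.5 − 12) = 7.50°.
With φ = -57.8°, δ = -19.5°, H = 7.50°: sin φ sin δ = 0.2825, cos φ cos δ cos H = 0.4980, so cos θ_z = 0.7805.
θ_z = arccos(0.7805) = 38.69°.

38.7°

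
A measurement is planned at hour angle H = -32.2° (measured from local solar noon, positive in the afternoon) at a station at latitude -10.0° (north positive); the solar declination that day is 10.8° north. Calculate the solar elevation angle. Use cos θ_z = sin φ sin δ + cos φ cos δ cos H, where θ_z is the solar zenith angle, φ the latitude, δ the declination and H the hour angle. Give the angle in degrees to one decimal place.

cos θ_z = sin(-10.0°) sin(10.8°) + cos(-10.0°) cos(10.8°) cos(-32.20°) = -0.0325 + 0.8186 = 0.7861.
θ_z = arccos(0.7861) = 38.18°, so the elevation is 90° − 38.18° = 51.82°.

51.8°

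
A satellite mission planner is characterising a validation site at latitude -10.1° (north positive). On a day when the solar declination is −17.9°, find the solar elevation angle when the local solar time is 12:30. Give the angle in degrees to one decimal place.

79.3°

Hour angle H = 15° × (12.5 − 12) = 7.50°.
With φ = -10.1°, δ = -17.9°, H = 7.50°: sin φ sin δ = 0.0539, cos φ cos δ cos H = 0.9288, so cos θ_z = 0.9827.
θ_z = arccos(0.9827) = 10.67°, so the elevation is 90° − 10.67° = 79.33°.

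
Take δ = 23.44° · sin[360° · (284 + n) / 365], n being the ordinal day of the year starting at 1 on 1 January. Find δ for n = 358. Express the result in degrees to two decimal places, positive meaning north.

360 × (284 + 358) / 365 = 633.205°; sin(633.205°) = -0.9984.
δ = 23.44 × -0.9984 = -23.402° ≈ -23.40°.

-23.40°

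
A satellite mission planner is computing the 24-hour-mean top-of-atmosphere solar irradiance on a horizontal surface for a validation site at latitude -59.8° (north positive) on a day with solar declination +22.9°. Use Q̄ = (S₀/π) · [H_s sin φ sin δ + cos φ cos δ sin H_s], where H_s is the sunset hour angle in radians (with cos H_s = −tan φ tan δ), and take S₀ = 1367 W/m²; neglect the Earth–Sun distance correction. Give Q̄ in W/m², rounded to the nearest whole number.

The sunset hour angle satisfies cos H_s = −tan φ tan δ = 0.7258, giving H_s = 43.46°. In radians, H_s = 0.7585.
H_s sin φ sin δ = 0.7585 × -0.8643 × 0.3891 = -0.2551.
cos φ cos δ sin H_s = 0.5030 × 0.9212 × 0.6878 = 0.3187.
Q̄ = (1367/π) × (-0.2551 + 0.3187) = 435.13 × 0.0636 = 27.67 W/m².

28 W/m²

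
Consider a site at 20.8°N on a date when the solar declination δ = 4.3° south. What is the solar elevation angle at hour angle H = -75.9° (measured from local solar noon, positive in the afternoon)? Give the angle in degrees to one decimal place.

11.6°

cos θ_z = sin(20.8°) sin(-4.3°) + cos(20.8°) cos(-4.3°) cos(-75.90°) = -0.0266 + 0.2271 = 0.2005.
θ_z = arccos(0.2005) = 78.43°, so the elevation is 90° − 78.43° = 11.57°.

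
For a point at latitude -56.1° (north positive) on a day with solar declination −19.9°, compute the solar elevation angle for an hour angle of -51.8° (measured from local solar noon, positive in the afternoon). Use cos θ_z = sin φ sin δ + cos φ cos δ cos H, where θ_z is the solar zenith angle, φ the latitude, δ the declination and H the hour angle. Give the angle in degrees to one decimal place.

37.4°

cos θ_z = sin(-56.1°) sin(-19.9°) + cos(-56.1°) cos(-19.9°) cos(-51.80°) = 0.2825 + 0.3243 = 0.6068.
θ_z = arccos(0.6068) = 52.64°, so the elevation is 90° − 52.64° = 37.36°.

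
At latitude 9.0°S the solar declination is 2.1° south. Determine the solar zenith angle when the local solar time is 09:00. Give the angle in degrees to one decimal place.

45.3°

Hour angle H = 15° × (9 − 12) = -45.00°.
With φ = -9.0°, δ = -2.1°, H = -45.00°: sin φ sin δ = 0.0057, cos φ cos δ cos H = 0.6979, so cos θ_z = 0.7036.
θ_z = arccos(0.7036) = 45.28°.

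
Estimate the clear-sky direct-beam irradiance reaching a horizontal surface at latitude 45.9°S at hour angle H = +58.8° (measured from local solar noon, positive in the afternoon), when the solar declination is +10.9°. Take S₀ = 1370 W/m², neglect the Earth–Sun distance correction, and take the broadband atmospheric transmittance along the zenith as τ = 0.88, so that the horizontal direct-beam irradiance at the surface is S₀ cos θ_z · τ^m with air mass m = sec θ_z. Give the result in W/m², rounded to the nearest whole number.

cos θ_z = sin φ sin δ + cos φ cos δ cos H = (-0.7181)(0.1891) + (0.6959)(0.9820)(0.5180) = 0.2182.
Air mass m = 1/cos θ_z = 1/0.2182 = 4.583; τ^m = 0.88^4.583 = 0.5566.
Surface direct beam = 1370 × 0.2182 × 0.5566 = 166.39 W/m².

166 W/m²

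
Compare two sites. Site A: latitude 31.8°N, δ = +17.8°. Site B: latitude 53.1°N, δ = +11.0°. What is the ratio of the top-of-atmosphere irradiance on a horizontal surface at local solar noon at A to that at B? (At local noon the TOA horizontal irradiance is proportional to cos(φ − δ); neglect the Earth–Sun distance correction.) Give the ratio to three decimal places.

A: cos θ_z = cos(31.8° − (17.8°)) = 0.9703.
B: cos θ_z = cos(53.1° − (11.0°)) = 0.7420.
Ratio A/B = 0.9703 / 0.7420 = 1.3077.

1.308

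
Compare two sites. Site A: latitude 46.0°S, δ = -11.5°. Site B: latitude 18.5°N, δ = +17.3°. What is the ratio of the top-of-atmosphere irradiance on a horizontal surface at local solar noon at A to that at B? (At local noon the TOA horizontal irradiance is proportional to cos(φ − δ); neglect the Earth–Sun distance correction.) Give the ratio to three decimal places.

A: cos θ_z = cos(-46.0° − (-11.5°)) = 0.8241.
B: cos θ_z = cos(18.5° − (17.3°)) = 0.9998.
Ratio A/B = 0.8241 / 0.9998 = 0.8243.

0.824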